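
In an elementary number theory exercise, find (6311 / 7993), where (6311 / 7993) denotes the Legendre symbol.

(6311 / 7993)
  = (7993 / 6311)    [QR: 7993 ≡ 1 mod 4, sign kept]
  = (1682 / 6311)    [7993 ≡ 1682 mod 6311]
  = (841 / 6311)    [6311 ≡ 7 mod 8 ⇒ (2 / 6311) = +1]
  = (6311 / 841)    [QR: 841 ≡ 1 mod 4, sign kept]
  = (424 / 841)    [6311 ≡ 424 mod 841]
  = (53 / 841)    [841 ≡ 1 mod 8 ⇒ (2 / 841)^3 = +1]
  = (841 / 53)    [QR: 53 ≡ 1 mod 4, sign kept]
  = (46 / 53)    [841 ≡ 46 mod 53]
  = -(23 / 53)    [53 ≡ 5 mod 8 ⇒ (2 / 53) = -1]
  = -(53 / 23)    [QR: 53 ≡ 1 mod 4, sign kept]
  = -(7 / 23)    [53 ≡ 7 mod 23]
  = (23 / 7)    [QR: both ≡ 3 mod 4, sign flips]
  = (2 / 7)    [23 ≡ 2 mod 7]
  = (1 / 7)    [7 ≡ 7 mod 8 ⇒ (2 / 7) = +1]
  = 1    [(1 / 7) = 1]

1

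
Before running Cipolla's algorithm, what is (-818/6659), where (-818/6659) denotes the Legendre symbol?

Reduce the numerator: -818 ≡ 5841 (mod 6659), so (-818/6659) = (5841/6659).
5841 ≡ 1 (mod 4), so quadratic reciprocity gives (5841/6659) = (6659/5841). Reduce: 6659 ≡ 818 (mod 5841). Now have (818/5841).
Factor out 2: 818 = 2·409. Since 5841 ≡ 1 (mod 8), (2/5841) = +1. Now have (409/5841).
409 ≡ 1 (mod 4), so quadratic reciprocity gives (409/5841) = (5841/409). Reduce: 5841 ≡ 115 (mod 409). Now have (115/409).
409 ≡ 1 (mod 4), so quadratic reciprocity gives (115/409) = (409/115). Reduce: 409 ≡ 64 (mod 115). Now have (64/115).
Factor out 2: 64 = 2^6. Since 115 ≡ 3 (mod 8), (2/115) = -1, and (2/115)^6 = +1. Now have (1/115).
(1/115) = 1. Collecting the sign factors: 1.

1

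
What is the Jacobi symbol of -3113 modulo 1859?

Reduce the numerator: -3113 ≡ 605 (mod 1859), so (-3113 / 1859) = (605 / 1859).
605 ≡ 1 (mod 4), so quadratic reciprocity gives (605 / 1859) = (1859 / 605). Reduce: 1859 ≡ 44 (mod 605). Now have (44 / 605).
Factor out 2: 44 = 2^2·11. Since 605 ≡ 5 (mod 8), (2 / 605) = -1, and (2 / 605)^2 = +1. Now have (11 / 605).
605 ≡ 1 (mod 4), so quadratic reciprocity gives (11 / 605) = (605 / 11). Reduce: 605 ≡ 0 (mod 11). Now have (0 / 11).
The numerator is now 0 with denominator 11 > 1: the symbol is 0.

0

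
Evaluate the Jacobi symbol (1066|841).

Reduce the numerator: 1066 ≡ 225 (mod 841), so (1066|841) = (225|841).
225 ≡ 1 (mod 4), so quadratic reciprocity gives (225|841) = (841|225). Reduce: 841 ≡ 166 (mod 225). Now have (166|225).
Factor out 2: 166 = 2·83. Since 225 ≡ 1 (mod 8), (2|225) = +1. Now have (83|225).
225 ≡ 1 (mod 4), so quadratic reciprocity gives (83|225) = (225|83). Reduce: 225 ≡ 59 (mod 83). Now have (59|83).
Both 59 ≡ 3 and 83 ≡ 3 (mod 4), so reciprocity gives (59|83) = -(83|59). Reduce: 83 ≡ 24 (mod 59). Now have -(24|59).
Factor out 2: 24 = 2^3·3. Since 59 ≡ 3 (mod 8), (2|59) = -1, and (2|59)^3 = -1. Now have (3|59).
Both 3 ≡ 3 and 59 ≡ 3 (mod 4), so reciprocity gives (3|59) = -(59|3). Reduce: 59 ≡ 2 (mod 3). Now have -(2|3).
Factor out 2: 2 = 2. Since 3 ≡ 3 (mod 8), (2|3) = -1. Now have (1|3).
(1|3) = 1. Collecting the sign factors: 1.

1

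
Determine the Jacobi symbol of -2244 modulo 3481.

1

Pull out -1: (-2244|3481) = (-1|3481)·(2244|3481). Since 3481 ≡ 1 (mod 4), (-1|3481) = +1. Now have (2244|3481).
Factor out 2: 2244 = 2^2·561. Since 3481 ≡ 1 (mod 8), (2|3481) = +1, and (2|3481)^2 = +1. Now have (561|3481).
561 ≡ 1 (mod 4), so quadratic reciprocity gives (561|3481) = (3481|561). Reduce: 3481 ≡ 115 (mod 561). Now have (115|561).
561 ≡ 1 (mod 4), so quadratic reciprocity gives (115|561) = (561|115). Reduce: 561 ≡ 101 (mod 115). Now have (101|115).
101 ≡ 1 (mod 4), so quadratic reciprocity gives (101|115) = (115|101). Reduce: 115 ≡ 14 (mod 101). Now have (14|101).
Factor out 2: 14 = 2·7. Since 101 ≡ 5 (mod 8), (2|101) = -1. Now have -(7|101).
101 ≡ 1 (mod 4), so quadratic reciprocity gives (7|101) = (101|7). Reduce: 101 ≡ 3 (mod 7). Now have -(3|7).
Both 3 ≡ 3 and 7 ≡ 3 (mod 4), so reciprocity gives (3|7) = -(7|3). Reduce: 7 ≡ 1 (mod 3). Now have (1|3).
(1|3) = 1. Collecting the sign factors: 1.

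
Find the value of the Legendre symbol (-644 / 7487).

(-644 / 7487)
  = -(644 / 7487)    [7487 ≡ 3 mod 4 ⇒ (-1 / 7487) = -1]
  = -(161 / 7487)    [7487 ≡ 7 mod 8 ⇒ (2 / 7487)^2 = +1]
  = -(7487 / 161)    [QR: 161 ≡ 1 mod 4, sign kept]
  = -(81 / 161)    [7487 ≡ 81 mod 161]
  = -(161 / 81)    [QR: 81 ≡ 1 mod 4, sign kept]
  = -(80 / 81)    [161 ≡ 80 mod 81]
  = -(5 / 81)    [81 ≡ 1 mod 8 ⇒ (2 / 81)^4 = +1]
  = -(81 / 5)    [QR: 5 ≡ 1 mod 4, sign kept]
  = -(1 / 5)    [81 ≡ 1 mod 5]
  = -1    [(1 / 5) = 1]

-1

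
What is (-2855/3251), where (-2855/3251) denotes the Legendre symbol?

(-2855/3251)
  = (396/3251)    [-2855 ≡ 396 mod 3251]
  = (99/3251)    [3251 ≡ 3 mod 8 ⇒ (2/3251)^2 = +1]
  = -(3251/99)    [QR: both ≡ 3 mod 4, sign flips]
  = -(83/99)    [3251 ≡ 83 mod 99]
  = (99/83)    [QR: both ≡ 3 mod 4, sign flips]
  = (16/83)    [99 ≡ 16 mod 83]
  = (1/83)    [83 ≡ 3 mod 8 ⇒ (2/83)^4 = +1]
  = 1    [(1/83) = 1]

1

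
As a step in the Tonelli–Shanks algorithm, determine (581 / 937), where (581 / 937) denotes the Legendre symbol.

1

581 ≡ 1 (mod 4), so quadratic reciprocity gives (581 / 937) = (937 / 581). Reduce: 937 ≡ 356 (mod 581). Now have (356 / 581).
Factor out 2: 356 = 2^2·89. Since 581 ≡ 5 (mod 8), (2 / 581) = -1, and (2 / 581)^2 = +1. Now have (89 / 581).
89 ≡ 1 (mod 4), so quadratic reciprocity gives (89 / 581) = (581 / 89). Reduce: 581 ≡ 47 (mod 89). Now have (47 / 89).
89 ≡ 1 (mod 4), so quadratic reciprocity gives (47 / 89) = (89 / 47). Reduce: 89 ≡ 42 (mod 47). Now have (42 / 47).
Factor out 2: 42 = 2·21. Since 47 ≡ 7 (mod 8), (2 / 47) = +1. Now have (21 / 47).
21 ≡ 1 (mod 4), so quadratic reciprocity gives (21 / 47) = (47 / 21). Reduce: 47 ≡ 5 (mod 21). Now have (5 / 21).
5 ≡ 1 (mod 4), so quadratic reciprocity gives (5 / 21) = (21 / 5). Reduce: 21 ≡ 1 (mod 5). Now have (1 / 5).
(1 / 5) = 1. Collecting the sign factors: 1.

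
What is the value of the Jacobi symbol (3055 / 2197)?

0

Reduce the numerator: 3055 ≡ 858 (mod 2197), so (3055 / 2197) = (858 / 2197).
Factor out 2: 858 = 2·429. Since 2197 ≡ 5 (mod 8), (2 / 2197) = -1. Now have -(429 / 2197).
429 ≡ 1 (mod 4), so quadratic reciprocity gives (429 / 2197) = (2197 / 429). Reduce: 2197 ≡ 52 (mod 429). Now have -(52 / 429).
Factor out 2: 52 = 2^2·13. Since 429 ≡ 5 (mod 8), (2 / 429) = -1, and (2 / 429)^2 = +1. Now have -(13 / 429).
13 ≡ 1 (mod 4), so quadratic reciprocity gives (13 / 429) = (429 / 13). Reduce: 429 ≡ 0 (mod 13). Now have -(0 / 13).
The numerator is now 0 with denominator 13 > 1: the symbol is 0.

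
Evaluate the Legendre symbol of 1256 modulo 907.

Reduce the numerator: 1256 ≡ 349 (mod 907), so (1256|907) = (349|907).
349 ≡ 1 (mod 4), so quadratic reciprocity gives (349|907) = (907|349). Reduce: 907 ≡ 209 (mod 349). Now have (209|349).
209 ≡ 1 (mod 4), so quadratic reciprocity gives (209|349) = (349|209). Reduce: 349 ≡ 140 (mod 209). Now have (140|209).
Factor out 2: 140 = 2^2·35. Since 209 ≡ 1 (mod 8), (2|209) = +1, and (2|209)^2 = +1. Now have (35|209).
209 ≡ 1 (mod 4), so quadratic reciprocity gives (35|209) = (209|35). Reduce: 209 ≡ 34 (mod 35). Now have (34|35).
Factor out 2: 34 = 2·17. Since 35 ≡ 3 (mod 8), (2|35) = -1. Now have -(17|35).
17 ≡ 1 (mod 4), so quadratic reciprocity gives (17|35) = (35|17). Reduce: 35 ≡ 1 (mod 17). Now have -(1|17).
(1|17) = 1. Collecting the sign factors: -1.

-1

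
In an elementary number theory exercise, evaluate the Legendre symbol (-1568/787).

Reduce the numerator: -1568 ≡ 6 (mod 787), so (-1568/787) = (6/787).
Factor out 2: 6 = 2·3. Since 787 ≡ 3 (mod 8), (2/787) = -1. Now have -(3/787).
Both 3 ≡ 3 and 787 ≡ 3 (mod 4), so reciprocity gives (3/787) = -(787/3). Reduce: 787 ≡ 1 (mod 3). Now have (1/3).
(1/3) = 1. Collecting the sign factors: 1.

1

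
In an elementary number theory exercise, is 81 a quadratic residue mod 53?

yes

(81/53)
  = (28/53)    [81 ≡ 28 mod 53]
  = (7/53)    [53 ≡ 5 mod 8 ⇒ (2/53)^2 = +1]
  = (53/7)    [QR: 53 ≡ 1 mod 4, sign kept]
  = (4/7)    [53 ≡ 4 mod 7]
  = (1/7)    [7 ≡ 7 mod 8 ⇒ (2/7)^2 = +1]
  = 1    [(1/7) = 1]
The Legendre symbol is 1, so x^2 ≡ 81 (mod 53) has solution.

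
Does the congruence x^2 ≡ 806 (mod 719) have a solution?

Reduce the numerator: 806 ≡ 87 (mod 719), so (806/719) = (87/719).
Both 87 ≡ 3 and 719 ≡ 3 (mod 4), so reciprocity gives (87/719) = -(719/87). Reduce: 719 ≡ 23 (mod 87). Now have -(23/87).
Both 23 ≡ 3 and 87 ≡ 3 (mod 4), so reciprocity gives (23/87) = -(87/23). Reduce: 87 ≡ 18 (mod 23). Now have (18/23).
Factor out 2: 18 = 2·9. Since 23 ≡ 7 (mod 8), (2/23) = +1. Now have (9/23).
9 ≡ 1 (mod 4), so quadratic reciprocity gives (9/23) = (23/9). Reduce: 23 ≡ 5 (mod 9). Now have (5/9).
5 ≡ 1 (mod 4), so quadratic reciprocity gives (5/9) = (9/5). Reduce: 9 ≡ 4 (mod 5). Now have (4/5).
Factor out 2: 4 = 2^2. Since 5 ≡ 5 (mod 8), (2/5) = -1, and (2/5)^2 = +1. Now have (1/5).
(1/5) = 1. Collecting the sign factors: 1.
The Legendre symbol is 1, so x^2 ≡ 806 (mod 719) has solution.

yes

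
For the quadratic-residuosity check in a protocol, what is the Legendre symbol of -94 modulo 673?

-1

Reduce the numerator: -94 ≡ 579 (mod 673), so (-94 / 673) = (579 / 673).
673 ≡ 1 (mod 4), so quadratic reciprocity gives (579 / 673) = (673 / 579). Reduce: 673 ≡ 94 (mod 579). Now have (94 / 579).
Factor out 2: 94 = 2·47. Since 579 ≡ 3 (mod 8), (2 / 579) = -1. Now have -(47 / 579).
Both 47 ≡ 3 and 579 ≡ 3 (mod 4), so reciprocity gives (47 / 579) = -(579 / 47). Reduce: 579 ≡ 15 (mod 47). Now have (15 / 47).
Both 15 ≡ 3 and 47 ≡ 3 (mod 4), so reciprocity gives (15 / 47) = -(47 / 15). Reduce: 47 ≡ 2 (mod 15). Now have -(2 / 15).
Factor out 2: 2 = 2. Since 15 ≡ 7 (mod 8), (2 / 15) = +1. Now have -(1 / 15).
(1 / 15) = 1. Collecting the sign factors: -1.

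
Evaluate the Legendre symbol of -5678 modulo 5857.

Reduce the numerator: -5678 ≡ 179 (mod 5857), so (-5678 / 5857) = (179 / 5857).
5857 ≡ 1 (mod 4), so quadratic reciprocity gives (179 / 5857) = (5857 / 179). Reduce: 5857 ≡ 129 (mod 179). Now have (129 / 179).
129 ≡ 1 (mod 4), so quadratic reciprocity gives (129 / 179) = (179 / 129). Reduce: 179 ≡ 50 (mod 129). Now have (50 / 129).
Factor out 2: 50 = 2·25. Since 129 ≡ 1 (mod 8), (2 / 129) = +1. Now have (25 / 129).
25 ≡ 1 (mod 4), so quadratic reciprocity gives (25 / 129) = (129 / 25). Reduce: 129 ≡ 4 (mod 25). Now have (4 / 25).
Factor out 2: 4 = 2^2. Since 25 ≡ 1 (mod 8), (2 / 25) = +1, and (2 / 25)^2 = +1. Now have (1 / 25).
(1 / 25) = 1. Collecting the sign factors: 1.

1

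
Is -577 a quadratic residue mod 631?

no

(-577|631)
  = -(577|631)    [631 ≡ 3 mod 4 ⇒ (-1|631) = -1]
  = -(631|577)    [QR: 577 ≡ 1 mod 4, sign kept]
  = -(54|577)    [631 ≡ 54 mod 577]
  = -(27|577)    [577 ≡ 1 mod 8 ⇒ (2|577) = +1]
  = -(577|27)    [QR: 577 ≡ 1 mod 4, sign kept]
  = -(10|27)    [577 ≡ 10 mod 27]
  = (5|27)    [27 ≡ 3 mod 8 ⇒ (2|27) = -1]
  = (27|5)    [QR: 5 ≡ 1 mod 4, sign kept]
  = (2|5)    [27 ≡ 2 mod 5]
  = -(1|5)    [5 ≡ 5 mod 8 ⇒ (2|5) = -1]
  = -1    [(1|5) = 1]
(-577|631) = -1, and 631 is prime, so -577 is not a quadratic residue mod 631.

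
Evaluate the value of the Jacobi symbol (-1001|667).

Pull out -1: (-1001|667) = (-1|667)·(1001|667). Since 667 ≡ 3 (mod 4), (-1|667) = -1. Now have -(1001|667).
Reduce the numerator: 1001 ≡ 334 (mod 667), so (1001|667) = (334|667).
Factor out 2: 334 = 2·167. Since 667 ≡ 3 (mod 8), (2|667) = -1. Now have (167|667).
Both 167 ≡ 3 and 667 ≡ 3 (mod 4), so reciprocity gives (167|667) = -(667|167). Reduce: 667 ≡ 166 (mod 167). Now have -(166|167).
Factor out 2: 166 = 2·83. Since 167 ≡ 7 (mod 8), (2|167) = +1. Now have -(83|167).
Both 83 ≡ 3 and 167 ≡ 3 (mod 4), so reciprocity gives (83|167) = -(167|83). Reduce: 167 ≡ 1 (mod 83). Now have (1|83).
(1|83) = 1. Collecting the sign factors: 1.

1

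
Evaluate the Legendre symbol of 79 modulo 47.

(79/47)
  = (32/47)    [79 ≡ 32 mod 47]
  = (1/47)    [47 ≡ 7 mod 8 ⇒ (2/47)^5 = +1]
  = 1    [(1/47) = 1]

1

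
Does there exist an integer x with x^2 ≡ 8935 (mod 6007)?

(8935/6007)
  = (2928/6007)    [8935 ≡ 2928 mod 6007]
  = (183/6007)    [6007 ≡ 7 mod 8 ⇒ (2/6007)^4 = +1]
  = -(6007/183)    [QR: both ≡ 3 mod 4, sign flips]
  = -(151/183)    [6007 ≡ 151 mod 183]
  = (183/151)    [QR: both ≡ 3 mod 4, sign flips]
  = (32/151)    [183 ≡ 32 mod 151]
  = (1/151)    [151 ≡ 7 mod 8 ⇒ (2/151)^5 = +1]
  = 1    [(1/151) = 1]
(8935/6007) = 1, and 6007 is prime, so 8935 is a quadratic residue mod 6007.

yes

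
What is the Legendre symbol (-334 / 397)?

Reduce the numerator: -334 ≡ 63 (mod 397), so (-334 / 397) = (63 / 397).
397 ≡ 1 (mod 4), so quadratic reciprocity gives (63 / 397) = (397 / 63). Reduce: 397 ≡ 19 (mod 63). Now have (19 / 63).
Both 19 ≡ 3 and 63 ≡ 3 (mod 4), so reciprocity gives (19 / 63) = -(63 / 19). Reduce: 63 ≡ 6 (mod 19). Now have -(6 / 19).
Factor out 2: 6 = 2·3. Since 19 ≡ 3 (mod 8), (2 / 19) = -1. Now have (3 / 19).
Both 3 ≡ 3 and 19 ≡ 3 (mod 4), so reciprocity gives (3 / 19) = -(19 / 3). Reduce: 19 ≡ 1 (mod 3). Now have -(1 / 3).
(1 / 3) = 1. Collecting the sign factors: -1.

-1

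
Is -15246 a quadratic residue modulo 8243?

no

(-15246/8243)
  = (1240/8243)    [-15246 ≡ 1240 mod 8243]
  = -(155/8243)    [8243 ≡ 3 mod 8 ⇒ (2/8243)^3 = -1]
  = (8243/155)    [QR: both ≡ 3 mod 4, sign flips]
  = (28/155)    [8243 ≡ 28 mod 155]
  = (7/155)    [155 ≡ 3 mod 8 ⇒ (2/155)^2 = +1]
  = -(155/7)    [QR: both ≡ 3 mod 4, sign flips]
  = -(1/7)    [155 ≡ 1 mod 7]
  = -1    [(1/7) = 1]
The Legendre symbol is -1, so x^2 ≡ -15246 (mod 8243) has no solution.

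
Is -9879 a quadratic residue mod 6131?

no

Pull out -1: (-9879/6131) = (-1/6131)·(9879/6131). Since 6131 ≡ 3 (mod 4), (-1/6131) = -1. Now have -(9879/6131).
Reduce the numerator: 9879 ≡ 3748 (mod 6131), so (9879/6131) = (3748/6131).
Factor out 2: 3748 = 2^2·937. Since 6131 ≡ 3 (mod 8), (2/6131) = -1, and (2/6131)^2 = +1. Now have -(937/6131).
937 ≡ 1 (mod 4), so quadratic reciprocity gives (937/6131) = (6131/937). Reduce: 6131 ≡ 509 (mod 937). Now have -(509/937).
509 ≡ 1 (mod 4), so quadratic reciprocity gives (509/937) = (937/509). Reduce: 937 ≡ 428 (mod 509). Now have -(428/509).
Factor out 2: 428 = 2^2·107. Since 509 ≡ 5 (mod 8), (2/509) = -1, and (2/509)^2 = +1. Now have -(107/509).
509 ≡ 1 (mod 4), so quadratic reciprocity gives (107/509) = (509/107). Reduce: 509 ≡ 81 (mod 107). Now have -(81/107).
81 ≡ 1 (mod 4), so quadratic reciprocity gives (81/107) = (107/81). Reduce: 107 ≡ 26 (mod 81). Now have -(26/81).
Factor out 2: 26 = 2·13. Since 81 ≡ 1 (mod 8), (2/81) = +1. Now have -(13/81).
13 ≡ 1 (mod 4), so quadratic reciprocity gives (13/81) = (81/13). Reduce: 81 ≡ 3 (mod 13). Now have -(3/13).
13 ≡ 1 (mod 4), so quadratic reciprocity gives (3/13) = (13/3). Reduce: 13 ≡ 1 (mod 3). Now have -(1/3).
(1/3) = 1. Collecting the sign factors: -1.
The Legendre symbol is -1, so x^2 ≡ -9879 (mod 6131) has no solution.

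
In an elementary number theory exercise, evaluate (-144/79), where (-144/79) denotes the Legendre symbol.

-1

(-144/79)
  = (14/79)    [-144 ≡ 14 mod 79]
  = (7/79)    [79 ≡ 7 mod 8 ⇒ (2/79) = +1]
  = -(79/7)    [QR: both ≡ 3 mod 4, sign flips]
  = -(2/7)    [79 ≡ 2 mod 7]
  = -(1/7)    [7 ≡ 7 mod 8 ⇒ (2/7) = +1]
  = -1    [(1/7) = 1]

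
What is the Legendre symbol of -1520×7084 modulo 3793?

1

By multiplicativity, (-1520·7084|3793) = (-1520|3793)·(7084|3793).
First factor (-1520|3793):
(-1520|3793)
  = (2273|3793)    [-1520 ≡ 2273 mod 3793]
  = (3793|2273)    [QR: 2273 ≡ 1 mod 4, sign kept]
  = (1520|2273)    [3793 ≡ 1520 mod 2273]
  = (95|2273)    [2273 ≡ 1 mod 8 ⇒ (2|2273)^4 = +1]
  = (2273|95)    [QR: 2273 ≡ 1 mod 4, sign kept]
  = (88|95)    [2273 ≡ 88 mod 95]
  = (11|95)    [95 ≡ 7 mod 8 ⇒ (2|95)^3 = +1]
  = -(95|11)    [QR: both ≡ 3 mod 4, sign flips]
  = -(7|11)    [95 ≡ 7 mod 11]
  = (11|7)    [QR: both ≡ 3 mod 4, sign flips]
  = (4|7)    [11 ≡ 4 mod 7]
  = (1|7)    [7 ≡ 7 mod 8 ⇒ (2|7)^2 = +1]
  = 1    [(1|7) = 1]
Second factor (7084|3793):
(7084|3793)
  = (3291|3793)    [7084 ≡ 3291 mod 3793]
  = (3793|3291)    [QR: 3793 ≡ 1 mod 4, sign kept]
  = (502|3291)    [3793 ≡ 502 mod 3291]
  = -(251|3291)    [3291 ≡ 3 mod 8 ⇒ (2|3291) = -1]
  = (3291|251)    [QR: both ≡ 3 mod 4, sign flips]
  = (28|251)    [3291 ≡ 28 mod 251]
  = (7|251)    [251 ≡ 3 mod 8 ⇒ (2|251)^2 = +1]
  = -(251|7)    [QR: both ≡ 3 mod 4, sign flips]
  = -(6|7)    [251 ≡ 6 mod 7]
  = -(3|7)    [7 ≡ 7 mod 8 ⇒ (2|7) = +1]
  = (7|3)    [QR: both ≡ 3 mod 4, sign flips]
  = (1|3)    [7 ≡ 1 mod 3]
  = 1    [(1|3) = 1]
Product: (1)·(1) = 1.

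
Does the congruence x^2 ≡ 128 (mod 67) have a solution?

no

(128/67)
  = (61/67)    [128 ≡ 61 mod 67]
  = (67/61)    [QR: 61 ≡ 1 mod 4, sign kept]
  = (6/61)    [67 ≡ 6 mod 61]
  = -(3/61)    [61 ≡ 5 mod 8 ⇒ (2/61) = -1]
  = -(61/3)    [QR: 61 ≡ 1 mod 4, sign kept]
  = -(1/3)    [61 ≡ 1 mod 3]
  = -1    [(1/3) = 1]
The Legendre symbol is -1, so x^2 ≡ 128 (mod 67) has no solution.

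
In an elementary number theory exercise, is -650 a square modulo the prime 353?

no

Reduce the numerator: -650 ≡ 56 (mod 353), so (-650|353) = (56|353).
Factor out 2: 56 = 2^3·7. Since 353 ≡ 1 (mod 8), (2|353) = +1, and (2|353)^3 = +1. Now have (7|353).
353 ≡ 1 (mod 4), so quadratic reciprocity gives (7|353) = (353|7). Reduce: 353 ≡ 3 (mod 7). Now have (3|7).
Both 3 ≡ 3 and 7 ≡ 3 (mod 4), so reciprocity gives (3|7) = -(7|3). Reduce: 7 ≡ 1 (mod 3). Now have -(1|3).
(1|3) = 1. Collecting the sign factors: -1.
(-650|353) = -1, and 353 is prime, so -650 is not a quadratic residue mod 353.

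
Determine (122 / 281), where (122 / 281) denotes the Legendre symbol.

Factor out 2: 122 = 2·61. Since 281 ≡ 1 (mod 8), (2 / 281) = +1. Now have (61 / 281).
61 ≡ 1 (mod 4), so quadratic reciprocity gives (61 / 281) = (281 / 61). Reduce: 281 ≡ 37 (mod 61). Now have (37 / 61).
37 ≡ 1 (mod 4), so quadratic reciprocity gives (37 / 61) = (61 / 37). Reduce: 61 ≡ 24 (mod 37). Now have (24 / 37).
Factor out 2: 24 = 2^3·3. Since 37 ≡ 5 (mod 8), (2 / 37) = -1, and (2 / 37)^3 = -1. Now have -(3 / 37).
37 ≡ 1 (mod 4), so quadratic reciprocity gives (3 / 37) = (37 / 3). Reduce: 37 ≡ 1 (mod 3). Now have -(1 / 3).
(1 / 3) = 1. Collecting the sign factors: -1.

-1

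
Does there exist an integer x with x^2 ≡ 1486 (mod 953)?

Reduce the numerator: 1486 ≡ 533 (mod 953), so (1486|953) = (533|953).
533 ≡ 1 (mod 4), so quadratic reciprocity gives (533|953) = (953|533). Reduce: 953 ≡ 420 (mod 533). Now have (420|533).
Factor out 2: 420 = 2^2·105. Since 533 ≡ 5 (mod 8), (2|533) = -1, and (2|533)^2 = +1. Now have (105|533).
105 ≡ 1 (mod 4), so quadratic reciprocity gives (105|533) = (533|105). Reduce: 533 ≡ 8 (mod 105). Now have (8|105).
Factor out 2: 8 = 2^3. Since 105 ≡ 1 (mod 8), (2|105) = +1, and (2|105)^3 = +1. Now have (1|105).
(1|105) = 1. Collecting the sign factors: 1.
(1486|953) = 1, and 953 is prime, so 1486 is a quadratic residue mod 953.

yes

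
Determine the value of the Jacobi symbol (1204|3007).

1

(1204|3007)
  = (301|3007)    [3007 ≡ 7 mod 8 ⇒ (2|3007)^2 = +1]
  = (3007|301)    [QR: 301 ≡ 1 mod 4, sign kept]
  = (298|301)    [3007 ≡ 298 mod 301]
  = -(149|301)    [301 ≡ 5 mod 8 ⇒ (2|301) = -1]
  = -(301|149)    [QR: 149 ≡ 1 mod 4, sign kept]
  = -(3|149)    [301 ≡ 3 mod 149]
  = -(149|3)    [QR: 149 ≡ 1 mod 4, sign kept]
  = -(2|3)    [149 ≡ 2 mod 3]
  = (1|3)    [3 ≡ 3 mod 8 ⇒ (2|3) = -1]
  = 1    [(1|3) = 1]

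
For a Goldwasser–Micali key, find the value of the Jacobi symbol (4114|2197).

-1

Reduce the numerator: 4114 ≡ 1917 (mod 2197), so (4114|2197) = (1917|2197).
1917 ≡ 1 (mod 4), so quadratic reciprocity gives (1917|2197) = (2197|1917). Reduce: 2197 ≡ 280 (mod 1917). Now have (280|1917).
Factor out 2: 280 = 2^3·35. Since 1917 ≡ 5 (mod 8), (2|1917) = -1, and (2|1917)^3 = -1. Now have -(35|1917).
1917 ≡ 1 (mod 4), so quadratic reciprocity gives (35|1917) = (1917|35). Reduce: 1917 ≡ 27 (mod 35). Now have -(27|35).
Both 27 ≡ 3 and 35 ≡ 3 (mod 4), so reciprocity gives (27|35) = -(35|27). Reduce: 35 ≡ 8 (mod 27). Now have (8|27).
Factor out 2: 8 = 2^3. Since 27 ≡ 3 (mod 8), (2|27) = -1, and (2|27)^3 = -1. Now have -(1|27).
(1|27) = 1. Collecting the sign factors: -1.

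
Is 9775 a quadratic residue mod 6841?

yes

Reduce the numerator: 9775 ≡ 2934 (mod 6841), so (9775/6841) = (2934/6841).
Factor out 2: 2934 = 2·1467. Since 6841 ≡ 1 (mod 8), (2/6841) = +1. Now have (1467/6841).
6841 ≡ 1 (mod 4), so quadratic reciprocity gives (1467/6841) = (6841/1467). Reduce: 6841 ≡ 973 (mod 1467). Now have (973/1467).
973 ≡ 1 (mod 4), so quadratic reciprocity gives (973/1467) = (1467/973). Reduce: 1467 ≡ 494 (mod 973). Now have (494/973).
Factor out 2: 494 = 2·247. Since 973 ≡ 5 (mod 8), (2/973) = -1. Now have -(247/973).
973 ≡ 1 (mod 4), so quadratic reciprocity gives (247/973) = (973/247). Reduce: 973 ≡ 232 (mod 247). Now have -(232/247).
Factor out 2: 232 = 2^3·29. Since 247 ≡ 7 (mod 8), (2/247) = +1, and (2/247)^3 = +1. Now have -(29/247).
29 ≡ 1 (mod 4), so quadratic reciprocity gives (29/247) = (247/29). Reduce: 247 ≡ 15 (mod 29). Now have -(15/29).
29 ≡ 1 (mod 4), so quadratic reciprocity gives (15/29) = (29/15). Reduce: 29 ≡ 14 (mod 15). Now have -(14/15).
Factor out 2: 14 = 2·7. Since 15 ≡ 7 (mod 8), (2/15) = +1. Now have -(7/15).
Both 7 ≡ 3 and 15 ≡ 3 (mod 4), so reciprocity gives (7/15) = -(15/7). Reduce: 15 ≡ 1 (mod 7). Now have (1/7).
(1/7) = 1. Collecting the sign factors: 1.
(9775/6841) = 1, and 6841 is prime, so 9775 is a quadratic residue mod 6841.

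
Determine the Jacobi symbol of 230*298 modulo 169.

By multiplicativity, (230·298|169) = (230|169)·(298|169).
First factor (230|169):
Reduce the numerator: 230 ≡ 61 (mod 169), so (230|169) = (61|169).
61 ≡ 1 (mod 4), so quadratic reciprocity gives (61|169) = (169|61). Reduce: 169 ≡ 47 (mod 61). Now have (47|61).
61 ≡ 1 (mod 4), so quadratic reciprocity gives (47|61) = (61|47). Reduce: 61 ≡ 14 (mod 47). Now have (14|47).
Factor out 2: 14 = 2·7. Since 47 ≡ 7 (mod 8), (2|47) = +1. Now have (7|47).
Both 7 ≡ 3 and 47 ≡ 3 (mod 4), so reciprocity gives (7|47) = -(47|7). Reduce: 47 ≡ 5 (mod 7). Now have -(5|7).
5 ≡ 1 (mod 4), so quadratic reciprocity gives (5|7) = (7|5). Reduce: 7 ≡ 2 (mod 5). Now have -(2|5).
Factor out 2: 2 = 2. Since 5 ≡ 5 (mod 8), (2|5) = -1. Now have (1|5).
(1|5) = 1. Collecting the sign factors: 1.
Second factor (298|169):
Reduce the numerator: 298 ≡ 129 (mod 169), so (298|169) = (129|169).
129 ≡ 1 (mod 4), so quadratic reciprocity gives (129|169) = (169|129). Reduce: 169 ≡ 40 (mod 129). Now have (40|129).
Factor out 2: 40 = 2^3·5. Since 129 ≡ 1 (mod 8), (2|129) = +1, and (2|129)^3 = +1. Now have (5|129).
5 ≡ 1 (mod 4), so quadratic reciprocity gives (5|129) = (129|5). Reduce: 129 ≡ 4 (mod 5). Now have (4|5).
Factor out 2: 4 = 2^2. Since 5 ≡ 5 (mod 8), (2|5) = -1, and (2|5)^2 = +1. Now have (1|5).
(1|5) = 1. Collecting the sign factors: 1.
Product: (1)·(1) = 1.

1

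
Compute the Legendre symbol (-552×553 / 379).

By multiplicativity, (-552·553 / 379) = (-552 / 379)·(553 / 379).
First factor (-552 / 379):
Pull out -1: (-552 / 379) = (-1 / 379)·(552 / 379). Since 379 ≡ 3 (mod 4), (-1 / 379) = -1. Now have -(552 / 379).
Reduce the numerator: 552 ≡ 173 (mod 379), so (552 / 379) = (173 / 379).
173 ≡ 1 (mod 4), so quadratic reciprocity gives (173 / 379) = (379 / 173). Reduce: 379 ≡ 33 (mod 173). Now have -(33 / 173).
33 ≡ 1 (mod 4), so quadratic reciprocity gives (33 / 173) = (173 / 33). Reduce: 173 ≡ 8 (mod 33). Now have -(8 / 33).
Factor out 2: 8 = 2^3. Since 33 ≡ 1 (mod 8), (2 / 33) = +1, and (2 / 33)^3 = +1. Now have -(1 / 33).
(1 / 33) = 1. Collecting the sign factors: -1.
Second factor (553 / 379):
Reduce the numerator: 553 ≡ 174 (mod 379), so (553 / 379) = (174 / 379).
Factor out 2: 174 = 2·87. Since 379 ≡ 3 (mod 8), (2 / 379) = -1. Now have -(87 / 379).
Both 87 ≡ 3 and 379 ≡ 3 (mod 4), so reciprocity gives (87 / 379) = -(379 / 87). Reduce: 379 ≡ 31 (mod 87). Now have (31 / 87).
Both 31 ≡ 3 and 87 ≡ 3 (mod 4), so reciprocity gives (31 / 87) = -(87 / 31). Reduce: 87 ≡ 25 (mod 31). Now have -(25 / 31).
25 ≡ 1 (mod 4), so quadratic reciprocity gives (25 / 31) = (31 / 25). Reduce: 31 ≡ 6 (mod 25). Now have -(6 / 25).
Factor out 2: 6 = 2·3. Since 25 ≡ 1 (mod 8), (2 / 25) = +1. Now have -(3 / 25).
25 ≡ 1 (mod 4), so quadratic reciprocity gives (3 / 25) = (25 / 3). Reduce: 25 ≡ 1 (mod 3). Now have -(1 / 3).
(1 / 3) = 1. Collecting the sign factors: -1.
Product: (-1)·(-1) = 1.

1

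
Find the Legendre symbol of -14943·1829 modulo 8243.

By multiplicativity, (-14943·1829/8243) = (-14943/8243)·(1829/8243).
First factor (-14943/8243):
(-14943/8243)
  = (1543/8243)    [-14943 ≡ 1543 mod 8243]
  = -(8243/1543)    [QR: both ≡ 3 mod 4, sign flips]
  = -(528/1543)    [8243 ≡ 528 mod 1543]
  = -(33/1543)    [1543 ≡ 7 mod 8 ⇒ (2/1543)^4 = +1]
  = -(1543/33)    [QR: 33 ≡ 1 mod 4, sign kept]
  = -(25/33)    [1543 ≡ 25 mod 33]
  = -(33/25)    [QR: 25 ≡ 1 mod 4, sign kept]
  = -(8/25)    [33 ≡ 8 mod 25]
  = -(1/25)    [25 ≡ 1 mod 8 ⇒ (2/25)^3 = +1]
  = -1    [(1/25) = 1]
Second factor (1829/8243):
(1829/8243)
  = (8243/1829)    [QR: 1829 ≡ 1 mod 4, sign kept]
  = (927/1829)    [8243 ≡ 927 mod 1829]
  = (1829/927)    [QR: 1829 ≡ 1 mod 4, sign kept]
  = (902/927)    [1829 ≡ 902 mod 927]
  = (451/927)    [927 ≡ 7 mod 8 ⇒ (2/927) = +1]
  = -(927/451)    [QR: both ≡ 3 mod 4, sign flips]
  = -(25/451)    [927 ≡ 25 mod 451]
  = -(451/25)    [QR: 25 ≡ 1 mod 4, sign kept]
  = -(1/25)    [451 ≡ 1 mod 25]
  = -1    [(1/25) = 1]
Product: (-1)·(-1) = 1.

1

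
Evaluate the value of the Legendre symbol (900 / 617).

1

(900 / 617)
  = (283 / 617)    [900 ≡ 283 mod 617]
  = (617 / 283)    [QR: 617 ≡ 1 mod 4, sign kept]
  = (51 / 283)    [617 ≡ 51 mod 283]
  = -(283 / 51)    [QR: both ≡ 3 mod 4, sign flips]
  = -(28 / 51)    [283 ≡ 28 mod 51]
  = -(7 / 51)    [51 ≡ 3 mod 8 ⇒ (2 / 51)^2 = +1]
  = (51 / 7)    [QR: both ≡ 3 mod 4, sign flips]
  = (2 / 7)    [51 ≡ 2 mod 7]
  = (1 / 7)    [7 ≡ 7 mod 8 ⇒ (2 / 7) = +1]
  = 1    [(1 / 7) = 1]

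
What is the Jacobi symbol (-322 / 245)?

Reduce the numerator: -322 ≡ 168 (mod 245), so (-322 / 245) = (168 / 245).
Factor out 2: 168 = 2^3·21. Since 245 ≡ 5 (mod 8), (2 / 245) = -1, and (2 / 245)^3 = -1. Now have -(21 / 245).
21 ≡ 1 (mod 4), so quadratic reciprocity gives (21 / 245) = (245 / 21). Reduce: 245 ≡ 14 (mod 21). Now have -(14 / 21).
Factor out 2: 14 = 2·7. Since 21 ≡ 5 (mod 8), (2 / 21) = -1. Now have (7 / 21).
21 ≡ 1 (mod 4), so quadratic reciprocity gives (7 / 21) = (21 / 7). Reduce: 21 ≡ 0 (mod 7). Now have (0 / 7).
The numerator is now 0 with denominator 7 > 1: the symbol is 0.

0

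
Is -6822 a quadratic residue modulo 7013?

(-6822/7013)
  = (191/7013)    [-6822 ≡ 191 mod 7013]
  = (7013/191)    [QR: 7013 ≡ 1 mod 4, sign kept]
  = (137/191)    [7013 ≡ 137 mod 191]
  = (191/137)    [QR: 137 ≡ 1 mod 4, sign kept]
  = (54/137)    [191 ≡ 54 mod 137]
  = (27/137)    [137 ≡ 1 mod 8 ⇒ (2/137) = +1]
  = (137/27)    [QR: 137 ≡ 1 mod 4, sign kept]
  = (2/27)    [137 ≡ 2 mod 27]
  = -(1/27)    [27 ≡ 3 mod 8 ⇒ (2/27) = -1]
  = -1    [(1/27) = 1]
The Legendre symbol is -1, so x^2 ≡ -6822 (mod 7013) has no solution.

no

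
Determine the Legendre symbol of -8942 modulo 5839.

(-8942/5839)
  = (2736/5839)    [-8942 ≡ 2736 mod 5839]
  = (171/5839)    [5839 ≡ 7 mod 8 ⇒ (2/5839)^4 = +1]
  = -(5839/171)    [QR: both ≡ 3 mod 4, sign flips]
  = -(25/171)    [5839 ≡ 25 mod 171]
  = -(171/25)    [QR: 25 ≡ 1 mod 4, sign kept]
  = -(21/25)    [171 ≡ 21 mod 25]
  = -(25/21)    [QR: 21 ≡ 1 mod 4, sign kept]
  = -(4/21)    [25 ≡ 4 mod 21]
  = -(1/21)    [21 ≡ 5 mod 8 ⇒ (2/21)^2 = +1]
  = -1    [(1/21) = 1]

-1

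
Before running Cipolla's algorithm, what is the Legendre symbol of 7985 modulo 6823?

-1

(7985/6823)
  = (1162/6823)    [7985 ≡ 1162 mod 6823]
  = (581/6823)    [6823 ≡ 7 mod 8 ⇒ (2/6823) = +1]
  = (6823/581)    [QR: 581 ≡ 1 mod 4, sign kept]
  = (432/581)    [6823 ≡ 432 mod 581]
  = (27/581)    [581 ≡ 5 mod 8 ⇒ (2/581)^4 = +1]
  = (581/27)    [QR: 581 ≡ 1 mod 4, sign kept]
  = (14/27)    [581 ≡ 14 mod 27]
  = -(7/27)    [27 ≡ 3 mod 8 ⇒ (2/27) = -1]
  = (27/7)    [QR: both ≡ 3 mod 4, sign flips]
  = (6/7)    [27 ≡ 6 mod 7]
  = (3/7)    [7 ≡ 7 mod 8 ⇒ (2/7) = +1]
  = -(7/3)    [QR: both ≡ 3 mod 4, sign flips]
  = -(1/3)    [7 ≡ 1 mod 3]
  = -1    [(1/3) = 1]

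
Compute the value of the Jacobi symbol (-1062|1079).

1

Pull out -1: (-1062|1079) = (-1|1079)·(1062|1079). Since 1079 ≡ 3 (mod 4), (-1|1079) = -1. Now have -(1062|1079).
Factor out 2: 1062 = 2·531. Since 1079 ≡ 7 (mod 8), (2|1079) = +1. Now have -(531|1079).
Both 531 ≡ 3 and 1079 ≡ 3 (mod 4), so reciprocity gives (531|1079) = -(1079|531). Reduce: 1079 ≡ 17 (mod 531). Now have (17|531).
17 ≡ 1 (mod 4), so quadratic reciprocity gives (17|531) = (531|17). Reduce: 531 ≡ 4 (mod 17). Now have (4|17).
Factor out 2: 4 = 2^2. Since 17 ≡ 1 (mod 8), (2|17) = +1, and (2|17)^2 = +1. Now have (1|17).
(1|17) = 1. Collecting the sign factors: 1.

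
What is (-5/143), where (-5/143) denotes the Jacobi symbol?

1

(-5/143)
  = -(5/143)    [143 ≡ 3 mod 4 ⇒ (-1/143) = -1]
  = -(143/5)    [QR: 5 ≡ 1 mod 4, sign kept]
  = -(3/5)    [143 ≡ 3 mod 5]
  = -(5/3)    [QR: 5 ≡ 1 mod 4, sign kept]
  = -(2/3)    [5 ≡ 2 mod 3]
  = (1/3)    [3 ≡ 3 mod 8 ⇒ (2/3) = -1]
  = 1    [(1/3) = 1]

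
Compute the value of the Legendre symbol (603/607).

Both 603 ≡ 3 and 607 ≡ 3 (mod 4), so reciprocity gives (603/607) = -(607/603). Reduce: 607 ≡ 4 (mod 603). Now have -(4/603).
Factor out 2: 4 = 2^2. Since 603 ≡ 3 (mod 8), (2/603) = -1, and (2/603)^2 = +1. Now have -(1/603).
(1/603) = 1. Collecting the sign factors: -1.

-1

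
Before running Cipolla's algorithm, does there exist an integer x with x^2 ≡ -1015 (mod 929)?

Pull out -1: (-1015|929) = (-1|929)·(1015|929). Since 929 ≡ 1 (mod 4), (-1|929) = +1. Now have (1015|929).
Reduce the numerator: 1015 ≡ 86 (mod 929), so (1015|929) = (86|929).
Factor out 2: 86 = 2·43. Since 929 ≡ 1 (mod 8), (2|929) = +1. Now have (43|929).
929 ≡ 1 (mod 4), so quadratic reciprocity gives (43|929) = (929|43). Reduce: 929 ≡ 26 (mod 43). Now have (26|43).
Factor out 2: 26 = 2·13. Since 43 ≡ 3 (mod 8), (2|43) = -1. Now have -(13|43).
13 ≡ 1 (mod 4), so quadratic reciprocity gives (13|43) = (43|13). Reduce: 43 ≡ 4 (mod 13). Now have -(4|13).
Factor out 2: 4 = 2^2. Since 13 ≡ 5 (mod 8), (2|13) = -1, and (2|13)^2 = +1. Now have -(1|13).
(1|13) = 1. Collecting the sign factors: -1.
(-1015|929) = -1, and 929 is prime, so -1015 is not a quadratic residue mod 929.

no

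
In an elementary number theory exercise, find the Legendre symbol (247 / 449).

449 ≡ 1 (mod 4), so quadratic reciprocity gives (247 / 449) = (449 / 247). Reduce: 449 ≡ 202 (mod 247). Now have (202 / 247).
Factor out 2: 202 = 2·101. Since 247 ≡ 7 (mod 8), (2 / 247) = +1. Now have (101 / 247).
101 ≡ 1 (mod 4), so quadratic reciprocity gives (101 / 247) = (247 / 101). Reduce: 247 ≡ 45 (mod 101). Now have (45 / 101).
45 ≡ 1 (mod 4), so quadratic reciprocity gives (45 / 101) = (101 / 45). Reduce: 101 ≡ 11 (mod 45). Now have (11 / 45).
45 ≡ 1 (mod 4), so quadratic reciprocity gives (11 / 45) = (45 / 11). Reduce: 45 ≡ 1 (mod 11). Now have (1 / 11).
(1 / 11) = 1. Collecting the sign factors: 1.

1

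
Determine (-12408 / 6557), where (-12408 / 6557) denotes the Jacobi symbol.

Pull out -1: (-12408 / 6557) = (-1 / 6557)·(12408 / 6557). Since 6557 ≡ 1 (mod 4), (-1 / 6557) = +1. Now have (12408 / 6557).
Reduce the numerator: 12408 ≡ 5851 (mod 6557), so (12408 / 6557) = (5851 / 6557).
6557 ≡ 1 (mod 4), so quadratic reciprocity gives (5851 / 6557) = (6557 / 5851). Reduce: 6557 ≡ 706 (mod 5851). Now have (706 / 5851).
Factor out 2: 706 = 2·353. Since 5851 ≡ 3 (mod 8), (2 / 5851) = -1. Now have -(353 / 5851).
353 ≡ 1 (mod 4), so quadratic reciprocity gives (353 / 5851) = (5851 / 353). Reduce: 5851 ≡ 203 (mod 353). Now have -(203 / 353).
353 ≡ 1 (mod 4), so quadratic reciprocity gives (203 / 353) = (353 / 203). Reduce: 353 ≡ 150 (mod 203). Now have -(150 / 203).
Factor out 2: 150 = 2·75. Since 203 ≡ 3 (mod 8), (2 / 203) = -1. Now have (75 / 203).
Both 75 ≡ 3 and 203 ≡ 3 (mod 4), so reciprocity gives (75 / 203) = -(203 / 75). Reduce: 203 ≡ 53 (mod 75). Now have -(53 / 75).
53 ≡ 1 (mod 4), so quadratic reciprocity gives (53 / 75) = (75 / 53). Reduce: 75 ≡ 22 (mod 53). Now have -(22 / 53).
Factor out 2: 22 = 2·11. Since 53 ≡ 5 (mod 8), (2 / 53) = -1. Now have (11 / 53).
53 ≡ 1 (mod 4), so quadratic reciprocity gives (11 / 53) = (53 / 11). Reduce: 53 ≡ 9 (mod 11). Now have (9 / 11).
9 ≡ 1 (mod 4), so quadratic reciprocity gives (9 / 11) = (11 / 9). Reduce: 11 ≡ 2 (mod 9). Now have (2 / 9).
Factor out 2: 2 = 2. Since 9 ≡ 1 (mod 8), (2 / 9) = +1. Now have (1 / 9).
(1 / 9) = 1. Collecting the sign factors: 1.

1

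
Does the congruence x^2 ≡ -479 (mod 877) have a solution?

no

(-479/877)
  = (479/877)    [877 ≡ 1 mod 4 ⇒ (-1/877) = +1]
  = (877/479)    [QR: 877 ≡ 1 mod 4, sign kept]
  = (398/479)    [877 ≡ 398 mod 479]
  = (199/479)    [479 ≡ 7 mod 8 ⇒ (2/479) = +1]
  = -(479/199)    [QR: both ≡ 3 mod 4, sign flips]
  = -(81/199)    [479 ≡ 81 mod 199]
  = -(199/81)    [QR: 81 ≡ 1 mod 4, sign kept]
  = -(37/81)    [199 ≡ 37 mod 81]
  = -(81/37)    [QR: 37 ≡ 1 mod 4, sign kept]
  = -(7/37)    [81 ≡ 7 mod 37]
  = -(37/7)    [QR: 37 ≡ 1 mod 4, sign kept]
  = -(2/7)    [37 ≡ 2 mod 7]
  = -(1/7)    [7 ≡ 7 mod 8 ⇒ (2/7) = +1]
  = -1    [(1/7) = 1]
The Legendre symbol is -1, so x^2 ≡ -479 (mod 877) has no solution.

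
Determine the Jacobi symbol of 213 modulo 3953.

-1

(213 / 3953)
  = (3953 / 213)    [QR: 213 ≡ 1 mod 4, sign kept]
  = (119 / 213)    [3953 ≡ 119 mod 213]
  = (213 / 119)    [QR: 213 ≡ 1 mod 4, sign kept]
  = (94 / 119)    [213 ≡ 94 mod 119]
  = (47 / 119)    [119 ≡ 7 mod 8 ⇒ (2 / 119) = +1]
  = -(119 / 47)    [QR: both ≡ 3 mod 4, sign flips]
  = -(25 / 47)    [119 ≡ 25 mod 47]
  = -(47 / 25)    [QR: 25 ≡ 1 mod 4, sign kept]
  = -(22 / 25)    [47 ≡ 22 mod 25]
  = -(11 / 25)    [25 ≡ 1 mod 8 ⇒ (2 / 25) = +1]
  = -(25 / 11)    [QR: 25 ≡ 1 mod 4, sign kept]
  = -(3 / 11)    [25 ≡ 3 mod 11]
  = (11 / 3)    [QR: both ≡ 3 mod 4, sign flips]
  = (2 / 3)    [11 ≡ 2 mod 3]
  = -(1 / 3)    [3 ≡ 3 mod 8 ⇒ (2 / 3) = -1]
  = -1    [(1 / 3) = 1]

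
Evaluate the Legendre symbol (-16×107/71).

By multiplicativity, (-16·107/71) = (-16/71)·(107/71).
First factor (-16/71):
(-16/71)
  = (55/71)    [-16 ≡ 55 mod 71]
  = -(71/55)    [QR: both ≡ 3 mod 4, sign flips]
  = -(16/55)    [71 ≡ 16 mod 55]
  = -(1/55)    [55 ≡ 7 mod 8 ⇒ (2/55)^4 = +1]
  = -1    [(1/55) = 1]
Second factor (107/71):
(107/71)
  = (36/71)    [107 ≡ 36 mod 71]
  = (9/71)    [71 ≡ 7 mod 8 ⇒ (2/71)^2 = +1]
  = (71/9)    [QR: 9 ≡ 1 mod 4, sign kept]
  = (8/9)    [71 ≡ 8 mod 9]
  = (1/9)    [9 ≡ 1 mod 8 ⇒ (2/9)^3 = +1]
  = 1    [(1/9) = 1]
Product: (-1)·(1) = -1.

-1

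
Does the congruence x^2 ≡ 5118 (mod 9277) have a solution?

no

(5118|9277)
  = -(2559|9277)    [9277 ≡ 5 mod 8 ⇒ (2|9277) = -1]
  = -(9277|2559)    [QR: 9277 ≡ 1 mod 4, sign kept]
  = -(1600|2559)    [9277 ≡ 1600 mod 2559]
  = -(25|2559)    [2559 ≡ 7 mod 8 ⇒ (2|2559)^6 = +1]
  = -(2559|25)    [QR: 25 ≡ 1 mod 4, sign kept]
  = -(9|25)    [2559 ≡ 9 mod 25]
  = -(25|9)    [QR: 9 ≡ 1 mod 4, sign kept]
  = -(7|9)    [25 ≡ 7 mod 9]
  = -(9|7)    [QR: 9 ≡ 1 mod 4, sign kept]
  = -(2|7)    [9 ≡ 2 mod 7]
  = -(1|7)    [7 ≡ 7 mod 8 ⇒ (2|7) = +1]
  = -1    [(1|7) = 1]
(5118|9277) = -1, and 9277 is prime, so 5118 is not a quadratic residue mod 9277.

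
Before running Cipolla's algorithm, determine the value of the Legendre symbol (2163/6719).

Both 2163 ≡ 3 and 6719 ≡ 3 (mod 4), so reciprocity gives (2163/6719) = -(6719/2163). Reduce: 6719 ≡ 230 (mod 2163). Now have -(230/2163).
Factor out 2: 230 = 2·115. Since 2163 ≡ 3 (mod 8), (2/2163) = -1. Now have (115/2163).
Both 115 ≡ 3 and 2163 ≡ 3 (mod 4), so reciprocity gives (115/2163) = -(2163/115). Reduce: 2163 ≡ 93 (mod 115). Now have -(93/115).
93 ≡ 1 (mod 4), so quadratic reciprocity gives (93/115) = (115/93). Reduce: 115 ≡ 22 (mod 93). Now have -(22/93).
Factor out 2: 22 = 2·11. Since 93 ≡ 5 (mod 8), (2/93) = -1. Now have (11/93).
93 ≡ 1 (mod 4), so quadratic reciprocity gives (11/93) = (93/11). Reduce: 93 ≡ 5 (mod 11). Now have (5/11).
5 ≡ 1 (mod 4), so quadratic reciprocity gives (5/11) = (11/5). Reduce: 11 ≡ 1 (mod 5). Now have (1/5).
(1/5) = 1. Collecting the sign factors: 1.

1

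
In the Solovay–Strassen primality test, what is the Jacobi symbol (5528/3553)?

Reduce the numerator: 5528 ≡ 1975 (mod 3553), so (5528/3553) = (1975/3553).
3553 ≡ 1 (mod 4), so quadratic reciprocity gives (1975/3553) = (3553/1975). Reduce: 3553 ≡ 1578 (mod 1975). Now have (1578/1975).
Factor out 2: 1578 = 2·789. Since 1975 ≡ 7 (mod 8), (2/1975) = +1. Now have (789/1975).
789 ≡ 1 (mod 4), so quadratic reciprocity gives (789/1975) = (1975/789). Reduce: 1975 ≡ 397 (mod 789). Now have (397/789).
397 ≡ 1 (mod 4), so quadratic reciprocity gives (397/789) = (789/397). Reduce: 789 ≡ 392 (mod 397). Now have (392/397).
Factor out 2: 392 = 2^3·49. Since 397 ≡ 5 (mod 8), (2/397) = -1, and (2/397)^3 = -1. Now have -(49/397).
49 ≡ 1 (mod 4), so quadratic reciprocity gives (49/397) = (397/49). Reduce: 397 ≡ 5 (mod 49). Now have -(5/49).
5 ≡ 1 (mod 4), so quadratic reciprocity gives (5/49) = (49/5). Reduce: 49 ≡ 4 (mod 5). Now have -(4/5).
Factor out 2: 4 = 2^2. Since 5 ≡ 5 (mod 8), (2/5) = -1, and (2/5)^2 = +1. Now have -(1/5).
(1/5) = 1. Collecting the sign factors: -1.

-1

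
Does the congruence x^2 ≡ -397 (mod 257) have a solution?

yes

(-397/257)
  = (117/257)    [-397 ≡ 117 mod 257]
  = (257/117)    [QR: 117 ≡ 1 mod 4, sign kept]
  = (23/117)    [257 ≡ 23 mod 117]
  = (117/23)    [QR: 117 ≡ 1 mod 4, sign kept]
  = (2/23)    [117 ≡ 2 mod 23]
  = (1/23)    [23 ≡ 7 mod 8 ⇒ (2/23) = +1]
  = 1    [(1/23) = 1]
(-397/257) = 1, and 257 is prime, so -397 is a quadratic residue mod 257.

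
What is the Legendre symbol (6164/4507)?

Reduce the numerator: 6164 ≡ 1657 (mod 4507), so (6164/4507) = (1657/4507).
1657 ≡ 1 (mod 4), so quadratic reciprocity gives (1657/4507) = (4507/1657). Reduce: 4507 ≡ 1193 (mod 1657). Now have (1193/1657).
1193 ≡ 1 (mod 4), so quadratic reciprocity gives (1193/1657) = (1657/1193). Reduce: 1657 ≡ 464 (mod 1193). Now have (464/1193).
Factor out 2: 464 = 2^4·29. Since 1193 ≡ 1 (mod 8), (2/1193) = +1, and (2/1193)^4 = +1. Now have (29/1193).
29 ≡ 1 (mod 4), so quadratic reciprocity gives (29/1193) = (1193/29). Reduce: 1193 ≡ 4 (mod 29). Now have (4/29).
Factor out 2: 4 = 2^2. Since 29 ≡ 5 (mod 8), (2/29) = -1, and (2/29)^2 = +1. Now have (1/29).
(1/29) = 1. Collecting the sign factors: 1.

1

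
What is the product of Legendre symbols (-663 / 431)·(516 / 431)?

By multiplicativity, (-663·516 / 431) = (-663 / 431)·(516 / 431).
First factor (-663 / 431):
(-663 / 431)
  = (199 / 431)    [-663 ≡ 199 mod 431]
  = -(431 / 199)    [QR: both ≡ 3 mod 4, sign flips]
  = -(33 / 199)    [431 ≡ 33 mod 199]
  = -(199 / 33)    [QR: 33 ≡ 1 mod 4, sign kept]
  = -(1 / 33)    [199 ≡ 1 mod 33]
  = -1    [(1 / 33) = 1]
Second factor (516 / 431):
(516 / 431)
  = (85 / 431)    [516 ≡ 85 mod 431]
  = (431 / 85)    [QR: 85 ≡ 1 mod 4, sign kept]
  = (6 / 85)    [431 ≡ 6 mod 85]
  = -(3 / 85)    [85 ≡ 5 mod 8 ⇒ (2 / 85) = -1]
  = -(85 / 3)    [QR: 85 ≡ 1 mod 4, sign kept]
  = -(1 / 3)    [85 ≡ 1 mod 3]
  = -1    [(1 / 3) = 1]
Product: (-1)·(-1) = 1.

1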